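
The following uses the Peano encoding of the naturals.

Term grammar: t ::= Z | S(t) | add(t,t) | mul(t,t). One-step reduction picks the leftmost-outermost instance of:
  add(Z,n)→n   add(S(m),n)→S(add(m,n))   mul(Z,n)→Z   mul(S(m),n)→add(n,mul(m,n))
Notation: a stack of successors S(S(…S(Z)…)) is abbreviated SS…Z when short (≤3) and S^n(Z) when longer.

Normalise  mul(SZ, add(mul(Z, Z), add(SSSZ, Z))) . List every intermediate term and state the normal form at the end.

  start: mul(SZ, add(mul(Z, Z), add(SSSZ, Z)))
  →1  add(add(mul(Z, Z), add(SSSZ, Z)), mul(Z, add(mul(Z, Z), add(SSSZ, Z))))
  →2  add(add(Z, add(SSSZ, Z)), mul(Z, add(mul(Z, Z), add(SSSZ, Z))))
  →3  add(add(SSSZ, Z), mul(Z, add(mul(Z, Z), add(SSSZ, Z))))
  →4  add(S(add(SSZ, Z)), mul(Z, add(mul(Z, Z), add(SSSZ, Z))))
  →5  S(add(add(SSZ, Z), mul(Z, add(mul(Z, Z), add(SSSZ, Z)))))
  →6  S(add(S(add(SZ, Z)), mul(Z, add(mul(Z, Z), add(SSSZ, Z)))))
  →7  S(S(add(add(SZ, Z), mul(Z, add(mul(Z, Z), add(SSSZ, Z))))))
  →8  S(S(add(S(add(Z, Z)), mul(Z, add(mul(Z, Z), add(SSSZ, Z))))))
  →9  S(S(S(add(add(Z, Z), mul(Z, add(mul(Z, Z), add(SSSZ, Z)))))))
  →10  S(S(S(add(Z, mul(Z, add(mul(Z, Z), add(SSSZ, Z)))))))
  →11  S(S(S(mul(Z, add(mul(Z, Z), add(SSSZ, Z))))))
  →12  SSSZ

Answer: normal form = SSSZ  (in 12 steps)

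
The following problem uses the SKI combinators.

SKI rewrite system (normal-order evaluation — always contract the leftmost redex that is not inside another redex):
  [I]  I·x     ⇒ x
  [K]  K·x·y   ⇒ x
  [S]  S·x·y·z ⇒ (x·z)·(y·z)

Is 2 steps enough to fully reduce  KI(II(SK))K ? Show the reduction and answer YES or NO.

  start: KI(II(SK))K
  step 1: IK
  step 2: K

Answer: YES — reaches normal form K in 2 ≤ 2 steps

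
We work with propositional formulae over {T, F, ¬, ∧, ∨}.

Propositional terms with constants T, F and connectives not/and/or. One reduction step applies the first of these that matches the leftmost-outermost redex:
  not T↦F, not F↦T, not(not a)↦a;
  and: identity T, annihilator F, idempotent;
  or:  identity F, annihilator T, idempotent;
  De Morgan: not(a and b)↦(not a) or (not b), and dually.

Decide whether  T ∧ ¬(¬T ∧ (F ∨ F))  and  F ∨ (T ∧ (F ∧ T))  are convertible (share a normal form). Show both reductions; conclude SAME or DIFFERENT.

Term A:
  start: T ∧ ¬(¬T ∧ (F ∨ F))
  →1  ¬(¬T ∧ (F ∨ F))
  →2  ¬¬T ∨ ¬(F ∨ F)
  →3  T ∨ ¬(F ∨ F)
  →4  T

Term B:
  start: F ∨ (T ∧ (F ∧ T))
  →1  T ∧ (F ∧ T)
  →2  F ∧ T
  →3  F

Answer: DIFFERENT — A ⇓ T, B ⇓ F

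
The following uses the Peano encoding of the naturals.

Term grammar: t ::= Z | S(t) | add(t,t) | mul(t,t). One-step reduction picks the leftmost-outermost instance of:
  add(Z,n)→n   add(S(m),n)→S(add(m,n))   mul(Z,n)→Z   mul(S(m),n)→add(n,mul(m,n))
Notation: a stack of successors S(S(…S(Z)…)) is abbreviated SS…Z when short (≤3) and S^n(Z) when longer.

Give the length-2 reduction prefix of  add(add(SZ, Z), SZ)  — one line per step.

  start: add(add(SZ, Z), SZ)
  →1  add(S(add(Z, Z)), SZ)
  →2  S(add(add(Z, Z), SZ))

Answer: after 2 steps: S(add(add(Z, Z), SZ))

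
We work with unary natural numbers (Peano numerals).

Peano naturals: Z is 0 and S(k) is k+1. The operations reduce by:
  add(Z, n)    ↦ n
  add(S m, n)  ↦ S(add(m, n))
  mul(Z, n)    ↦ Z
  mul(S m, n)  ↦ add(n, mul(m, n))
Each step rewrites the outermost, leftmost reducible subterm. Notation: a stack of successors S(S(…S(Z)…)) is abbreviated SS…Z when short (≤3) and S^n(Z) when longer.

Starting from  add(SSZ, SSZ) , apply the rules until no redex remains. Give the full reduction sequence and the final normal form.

Answer: normal form = S^4(Z)  (in 3 steps)

Reduction:
  start: add(SSZ, SSZ)
  →1  S(add(SZ, SSZ))
  →2  S(S(add(Z, SSZ)))
  →3  S^4(Z)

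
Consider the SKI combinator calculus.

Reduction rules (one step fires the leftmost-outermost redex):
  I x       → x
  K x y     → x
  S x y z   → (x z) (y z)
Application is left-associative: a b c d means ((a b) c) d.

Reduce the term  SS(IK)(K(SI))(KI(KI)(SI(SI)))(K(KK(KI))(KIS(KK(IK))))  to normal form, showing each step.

  start: SS(IK)(K(SI))(KI(KI)(SI(SI)))(K(KK(KI))(KIS(KK(IK))))
  [1] S(K(SI))(IK(K(SI)))(KI(KI)(SI(SI)))(K(KK(KI))(KIS(KK(IK))))
  [2] K(SI)(KI(KI)(SI(SI)))(IK(K(SI))(KI(KI)(SI(SI))))(K(KK(KI))(KIS(KK(IK))))
  [3] SI(IK(K(SI))(KI(KI)(SI(SI))))(K(KK(KI))(KIS(KK(IK))))
  [4] I(K(KK(KI))(KIS(KK(IK))))(IK(K(SI))(KI(KI)(SI(SI)))(K(KK(KI))(KIS(KK(IK)))))
  [5] K(KK(KI))(KIS(KK(IK)))(IK(K(SI))(KI(KI)(SI(SI)))(K(KK(KI))(KIS(KK(IK)))))
  [6] KK(KI)(IK(K(SI))(KI(KI)(SI(SI)))(K(KK(KI))(KIS(KK(IK)))))
  [7] K(IK(K(SI))(KI(KI)(SI(SI)))(K(KK(KI))(KIS(KK(IK)))))
  [8] K(K(K(SI))(KI(KI)(SI(SI)))(K(KK(KI))(KIS(KK(IK)))))
  [9] K(K(SI)(K(KK(KI))(KIS(KK(IK)))))
  [10] K(SI)

Answer: normal form = K(SI)  (in 10 steps)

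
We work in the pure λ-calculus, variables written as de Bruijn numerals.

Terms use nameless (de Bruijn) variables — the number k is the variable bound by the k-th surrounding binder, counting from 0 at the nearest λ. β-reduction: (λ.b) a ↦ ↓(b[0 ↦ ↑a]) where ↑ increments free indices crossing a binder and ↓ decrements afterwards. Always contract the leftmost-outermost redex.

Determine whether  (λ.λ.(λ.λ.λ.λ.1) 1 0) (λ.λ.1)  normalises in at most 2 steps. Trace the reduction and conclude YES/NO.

Answer: NO — after 2 steps the term is λ.(λ.λ.λ.1) 0, not yet normal

Working:
  start: (λ.λ.(λ.λ.λ.λ.1) 1 0) (λ.λ.1)
  step 1: λ.(λ.λ.λ.λ.1) (λ.λ.1) 0
  step 2: λ.(λ.λ.λ.1) 0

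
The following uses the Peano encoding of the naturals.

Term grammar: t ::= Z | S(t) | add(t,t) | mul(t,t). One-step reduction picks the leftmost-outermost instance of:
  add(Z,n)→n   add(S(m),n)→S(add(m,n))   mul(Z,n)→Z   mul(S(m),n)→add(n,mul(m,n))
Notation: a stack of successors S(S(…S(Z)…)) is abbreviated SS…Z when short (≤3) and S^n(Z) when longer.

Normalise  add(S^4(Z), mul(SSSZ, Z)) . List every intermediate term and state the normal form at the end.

  start: add(S^4(Z), mul(SSSZ, Z))
  step 1: S(add(SSSZ, mul(SSSZ, Z)))
  step 2: S(S(add(SSZ, mul(SSSZ, Z))))
  step 3: S(S(S(add(SZ, mul(SSSZ, Z)))))
  step 4: S(S(S(S(add(Z, mul(SSSZ, Z))))))
  step 5: S(S(S(S(mul(SSSZ, Z)))))
  step 6: S(S(S(S(add(Z, mul(SSZ, Z))))))
  step 7: S(S(S(S(mul(SSZ, Z)))))
  step 8: S(S(S(S(add(Z, mul(SZ, Z))))))
  step 9: S(S(S(S(mul(SZ, Z)))))
  step 10: S(S(S(S(add(Z, mul(Z, Z))))))
  step 11: S(S(S(S(mul(Z, Z)))))
  step 12: S^4(Z)

Answer: normal form = S^4(Z)  (in 12 steps)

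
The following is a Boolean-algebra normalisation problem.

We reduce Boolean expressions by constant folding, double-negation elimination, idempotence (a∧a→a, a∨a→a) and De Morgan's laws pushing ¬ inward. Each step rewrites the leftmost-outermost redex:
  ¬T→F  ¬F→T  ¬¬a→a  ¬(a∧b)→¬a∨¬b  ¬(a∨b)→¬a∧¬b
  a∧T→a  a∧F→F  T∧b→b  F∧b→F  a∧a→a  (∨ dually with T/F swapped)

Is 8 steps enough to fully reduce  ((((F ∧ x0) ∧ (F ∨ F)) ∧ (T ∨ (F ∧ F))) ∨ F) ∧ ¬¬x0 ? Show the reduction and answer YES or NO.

  start: ((((F ∧ x0) ∧ (F ∨ F)) ∧ (T ∨ (F ∧ F))) ∨ F) ∧ ¬¬x0
  [1] (((F ∧ x0) ∧ (F ∨ F)) ∧ (T ∨ (F ∧ F))) ∧ ¬¬x0
  [2] ((F ∧ (F ∨ F)) ∧ (T ∨ (F ∧ F))) ∧ ¬¬x0
  [3] (F ∧ (T ∨ (F ∧ F))) ∧ ¬¬x0
  [4] F ∧ ¬¬x0
  [5] F

Answer: YES — reaches normal form F in 5 ≤ 8 steps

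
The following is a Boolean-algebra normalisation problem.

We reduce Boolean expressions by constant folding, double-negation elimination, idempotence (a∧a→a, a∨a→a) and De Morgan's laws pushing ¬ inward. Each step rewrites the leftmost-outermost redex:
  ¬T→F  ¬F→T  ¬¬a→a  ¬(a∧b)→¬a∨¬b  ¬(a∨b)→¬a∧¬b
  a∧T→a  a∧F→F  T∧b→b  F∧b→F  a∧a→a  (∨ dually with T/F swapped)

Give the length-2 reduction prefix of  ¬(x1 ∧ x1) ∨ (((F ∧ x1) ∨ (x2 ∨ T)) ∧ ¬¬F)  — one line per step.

Answer: after 2 steps: ¬x1 ∨ (((F ∧ x1) ∨ (x2 ∨ T)) ∧ ¬¬F)

Reduction:
  start: ¬(x1 ∧ x1) ∨ (((F ∧ x1) ∨ (x2 ∨ T)) ∧ ¬¬F)
  →1  (¬x1 ∨ ¬x1) ∨ (((F ∧ x1) ∨ (x2 ∨ T)) ∧ ¬¬F)
  →2  ¬x1 ∨ (((F ∧ x1) ∨ (x2 ∨ T)) ∧ ¬¬F)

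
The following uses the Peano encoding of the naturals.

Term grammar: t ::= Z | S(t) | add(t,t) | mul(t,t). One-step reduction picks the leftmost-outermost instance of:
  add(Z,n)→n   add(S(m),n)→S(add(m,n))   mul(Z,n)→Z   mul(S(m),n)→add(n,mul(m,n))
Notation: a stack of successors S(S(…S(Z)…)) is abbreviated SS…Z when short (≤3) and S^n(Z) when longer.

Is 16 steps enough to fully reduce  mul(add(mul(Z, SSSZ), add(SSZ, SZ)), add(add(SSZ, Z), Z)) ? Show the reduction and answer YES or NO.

  start: mul(add(mul(Z, SSSZ), add(SSZ, SZ)), add(add(SSZ, Z), Z))
  step 1: mul(add(Z, add(SSZ, SZ)), add(add(SSZ, Z), Z))
  step 2: mul(add(SSZ, SZ), add(add(SSZ, Z), Z))
  step 3: mul(S(add(SZ, SZ)), add(add(SSZ, Z), Z))
  step 4: add(add(add(SSZ, Z), Z), mul(add(SZ, SZ), add(add(SSZ, Z), Z)))
  step 5: add(add(S(add(SZ, Z)), Z), mul(add(SZ, SZ), add(add(SSZ, Z), Z)))
  step 6: add(S(add(add(SZ, Z), Z)), mul(add(SZ, SZ), add(add(SSZ, Z), Z)))
  step 7: S(add(add(add(SZ, Z), Z), mul(add(SZ, SZ), add(add(SSZ, Z), Z))))
  step 8: S(add(add(S(add(Z, Z)), Z), mul(add(SZ, SZ), add(add(SSZ, Z), Z))))
  step 9: S(add(S(add(add(Z, Z), Z)), mul(add(SZ, SZ), add(add(SSZ, Z), Z))))
  step 10: S(S(add(add(add(Z, Z), Z), mul(add(SZ, SZ), add(add(SSZ, Z), Z)))))
  step 11: S(S(add(add(Z, Z), mul(add(SZ, SZ), add(add(SSZ, Z), Z)))))
  step 12: S(S(add(Z, mul(add(SZ, SZ), add(add(SSZ, Z), Z)))))
  step 13: S(S(mul(add(SZ, SZ), add(add(SSZ, Z), Z))))
  step 14: S(S(mul(S(add(Z, SZ)), add(add(SSZ, Z), Z))))
  step 15: S(S(add(add(add(SSZ, Z), Z), mul(add(Z, SZ), add(add(SSZ, Z), Z)))))
  step 16: S(S(add(add(S(add(SZ, Z)), Z), mul(add(Z, SZ), add(add(SSZ, Z), Z)))))

Answer: NO — after 16 steps the term is S(S(add(add(S(add(SZ, Z)), Z), mul(add(Z, SZ), add(add(SSZ, Z), Z))))), not yet normal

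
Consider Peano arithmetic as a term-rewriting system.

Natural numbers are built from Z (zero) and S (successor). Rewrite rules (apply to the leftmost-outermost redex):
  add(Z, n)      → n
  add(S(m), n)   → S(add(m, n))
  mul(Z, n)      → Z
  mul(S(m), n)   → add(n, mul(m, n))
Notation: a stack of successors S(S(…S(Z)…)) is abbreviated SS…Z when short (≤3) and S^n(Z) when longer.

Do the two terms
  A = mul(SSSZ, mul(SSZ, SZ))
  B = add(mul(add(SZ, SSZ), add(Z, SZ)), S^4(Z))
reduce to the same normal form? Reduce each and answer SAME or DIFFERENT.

Answer: DIFFERENT — A ⇓ S^6(Z), B ⇓ S^7(Z)

Reduction:
Term A:
  start: mul(SSSZ, mul(SSZ, SZ))
  →1  add(mul(SSZ, SZ), mul(SSZ, mul(SSZ, SZ)))
  →2  add(add(SZ, mul(SZ, SZ)), mul(SSZ, mul(SSZ, SZ)))
  →3  add(S(add(Z, mul(SZ, SZ))), mul(SSZ, mul(SSZ, SZ)))
  →4  S(add(add(Z, mul(SZ, SZ)), mul(SSZ, mul(SSZ, SZ))))
  →5  S(add(mul(SZ, SZ), mul(SSZ, mul(SSZ, SZ))))
  →6  S(add(add(SZ, mul(Z, SZ)), mul(SSZ, mul(SSZ, SZ))))
  →7  S(add(S(add(Z, mul(Z, SZ))), mul(SSZ, mul(SSZ, SZ))))
  →8  S(S(add(add(Z, mul(Z, SZ)), mul(SSZ, mul(SSZ, SZ)))))
  →9  S(S(add(mul(Z, SZ), mul(SSZ, mul(SSZ, SZ)))))
  →10  S(S(add(Z, mul(SSZ, mul(SSZ, SZ)))))
  →11  S(S(mul(SSZ, mul(SSZ, SZ))))
  →12  S(S(add(mul(SSZ, SZ), mul(SZ, mul(SSZ, SZ)))))
  →13  S(S(add(add(SZ, mul(SZ, SZ)), mul(SZ, mul(SSZ, SZ)))))
  →14  S(S(add(S(add(Z, mul(SZ, SZ))), mul(SZ, mul(SSZ, SZ)))))
  →15  S(S(S(add(add(Z, mul(SZ, SZ)), mul(SZ, mul(SSZ, SZ))))))
  →16  S(S(S(add(mul(SZ, SZ), mul(SZ, mul(SSZ, SZ))))))
  →17  S(S(S(add(add(SZ, mul(Z, SZ)), mul(SZ, mul(SSZ, SZ))))))
  →18  S(S(S(add(S(add(Z, mul(Z, SZ))), mul(SZ, mul(SSZ, SZ))))))
  →19  S(S(S(S(add(add(Z, mul(Z, SZ)), mul(SZ, mul(SSZ, SZ)))))))
  →20  S(S(S(S(add(mul(Z, SZ), mul(SZ, mul(SSZ, SZ)))))))
  →21  S(S(S(S(add(Z, mul(SZ, mul(SSZ, SZ)))))))
  →22  S(S(S(S(mul(SZ, mul(SSZ, SZ))))))
  →23  S(S(S(S(add(mul(SSZ, SZ), mul(Z, mul(SSZ, SZ)))))))
  →24  S(S(S(S(add(add(SZ, mul(SZ, SZ)), mul(Z, mul(SSZ, SZ)))))))
  →25  S(S(S(S(add(S(add(Z, mul(SZ, SZ))), mul(Z, mul(SSZ, SZ)))))))
  →26  S(S(S(S(S(add(add(Z, mul(SZ, SZ)), mul(Z, mul(SSZ, SZ))))))))
  →27  S(S(S(S(S(add(mul(SZ, SZ), mul(Z, mul(SSZ, SZ))))))))
  →28  S(S(S(S(S(add(add(SZ, mul(Z, SZ)), mul(Z, mul(SSZ, SZ))))))))
  →29  S(S(S(S(S(add(S(add(Z, mul(Z, SZ))), mul(Z, mul(SSZ, SZ))))))))
  →30  S(S(S(S(S(S(add(add(Z, mul(Z, SZ)), mul(Z, mul(SSZ, SZ)))))))))
  →31  S(S(S(S(S(S(add(mul(Z, SZ), mul(Z, mul(SSZ, SZ)))))))))
  →32  S(S(S(S(S(S(add(Z, mul(Z, mul(SSZ, SZ)))))))))
  →33  S(S(S(S(S(S(mul(Z, mul(SSZ, SZ))))))))
  →34  S^6(Z)

Term B:
  start: add(mul(add(SZ, SSZ), add(Z, SZ)), S^4(Z))
  →1  add(mul(S(add(Z, SSZ)), add(Z, SZ)), S^4(Z))
  →2  add(add(add(Z, SZ), mul(add(Z, SSZ), add(Z, SZ))), S^4(Z))
  →3  add(add(SZ, mul(add(Z, SSZ), add(Z, SZ))), S^4(Z))
  →4  add(S(add(Z, mul(add(Z, SSZ), add(Z, SZ)))), S^4(Z))
  →5  S(add(add(Z, mul(add(Z, SSZ), add(Z, SZ))), S^4(Z)))
  →6  S(add(mul(add(Z, SSZ), add(Z, SZ)), S^4(Z)))
  →7  S(add(mul(SSZ, add(Z, SZ)), S^4(Z)))
  →8  S(add(add(add(Z, SZ), mul(SZ, add(Z, SZ))), S^4(Z)))
  →9  S(add(add(SZ, mul(SZ, add(Z, SZ))), S^4(Z)))
  →10  S(add(S(add(Z, mul(SZ, add(Z, SZ)))), S^4(Z)))
  →11  S(S(add(add(Z, mul(SZ, add(Z, SZ))), S^4(Z))))
  →12  S(S(add(mul(SZ, add(Z, SZ)), S^4(Z))))
  →13  S(S(add(add(add(Z, SZ), mul(Z, add(Z, SZ))), S^4(Z))))
  →14  S(S(add(add(SZ, mul(Z, add(Z, SZ))), S^4(Z))))
  →15  S(S(add(S(add(Z, mul(Z, add(Z, SZ)))), S^4(Z))))
  →16  S(S(S(add(add(Z, mul(Z, add(Z, SZ))), S^4(Z)))))
  →17  S(S(S(add(mul(Z, add(Z, SZ)), S^4(Z)))))
  →18  S(S(S(add(Z, S^4(Z)))))
  →19  S^7(Z)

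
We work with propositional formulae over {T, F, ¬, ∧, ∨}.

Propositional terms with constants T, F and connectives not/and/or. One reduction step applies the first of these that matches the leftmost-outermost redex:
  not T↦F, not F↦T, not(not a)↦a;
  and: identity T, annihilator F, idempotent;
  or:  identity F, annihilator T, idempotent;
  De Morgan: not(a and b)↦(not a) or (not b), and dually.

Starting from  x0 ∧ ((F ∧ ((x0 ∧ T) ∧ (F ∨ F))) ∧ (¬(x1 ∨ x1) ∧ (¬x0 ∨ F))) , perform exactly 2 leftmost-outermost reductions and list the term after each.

Answer: after 2 steps: x0 ∧ F

Derivation:
  start: x0 ∧ ((F ∧ ((x0 ∧ T) ∧ (F ∨ F))) ∧ (¬(x1 ∨ x1) ∧ (¬x0 ∨ F)))
  [1] x0 ∧ (F ∧ (¬(x1 ∨ x1) ∧ (¬x0 ∨ F)))
  [2] x0 ∧ F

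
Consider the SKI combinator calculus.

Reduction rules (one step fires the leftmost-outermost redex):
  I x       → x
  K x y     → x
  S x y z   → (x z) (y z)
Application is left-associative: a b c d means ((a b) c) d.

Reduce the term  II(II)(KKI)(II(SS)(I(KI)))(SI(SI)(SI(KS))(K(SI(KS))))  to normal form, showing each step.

Answer: normal form = SS(KI)  (in 9 steps)

Derivation:
  start: II(II)(KKI)(II(SS)(I(KI)))(SI(SI)(SI(KS))(K(SI(KS))))
  step 1: I(II)(KKI)(II(SS)(I(KI)))(SI(SI)(SI(KS))(K(SI(KS))))
  step 2: II(KKI)(II(SS)(I(KI)))(SI(SI)(SI(KS))(K(SI(KS))))
  step 3: I(KKI)(II(SS)(I(KI)))(SI(SI)(SI(KS))(K(SI(KS))))
  step 4: KKI(II(SS)(I(KI)))(SI(SI)(SI(KS))(K(SI(KS))))
  step 5: K(II(SS)(I(KI)))(SI(SI)(SI(KS))(K(SI(KS))))
  step 6: II(SS)(I(KI))
  step 7: I(SS)(I(KI))
  step 8: SS(I(KI))
  step 9: SS(KI)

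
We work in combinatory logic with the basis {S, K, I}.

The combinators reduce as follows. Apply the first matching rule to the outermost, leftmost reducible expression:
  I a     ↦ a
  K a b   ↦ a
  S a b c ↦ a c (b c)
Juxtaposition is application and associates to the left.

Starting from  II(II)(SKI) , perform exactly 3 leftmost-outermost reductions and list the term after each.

Answer: after 3 steps: I(SKI)

Derivation:
  start: II(II)(SKI)
  [1] I(II)(SKI)
  [2] II(SKI)
  [3] I(SKI)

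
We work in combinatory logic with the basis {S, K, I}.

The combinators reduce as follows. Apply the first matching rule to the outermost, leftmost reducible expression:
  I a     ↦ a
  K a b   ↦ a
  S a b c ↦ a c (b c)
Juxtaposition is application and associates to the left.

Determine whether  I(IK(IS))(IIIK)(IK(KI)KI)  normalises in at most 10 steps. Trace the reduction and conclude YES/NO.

Answer: YES — reaches normal form SI in 7 ≤ 10 steps

Reduction:
  start: I(IK(IS))(IIIK)(IK(KI)KI)
  →1  IK(IS)(IIIK)(IK(KI)KI)
  →2  K(IS)(IIIK)(IK(KI)KI)
  →3  IS(IK(KI)KI)
  →4  S(IK(KI)KI)
  →5  S(K(KI)KI)
  →6  S(KII)
  →7  SI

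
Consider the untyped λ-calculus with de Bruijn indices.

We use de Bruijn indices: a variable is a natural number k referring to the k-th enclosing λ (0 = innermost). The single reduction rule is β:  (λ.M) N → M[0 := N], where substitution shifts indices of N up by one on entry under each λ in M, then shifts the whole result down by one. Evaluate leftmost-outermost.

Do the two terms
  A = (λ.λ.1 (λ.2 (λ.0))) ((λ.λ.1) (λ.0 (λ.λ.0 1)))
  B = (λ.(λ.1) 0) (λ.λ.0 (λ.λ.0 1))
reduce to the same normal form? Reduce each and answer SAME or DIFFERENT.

Term A:
  start: (λ.λ.1 (λ.2 (λ.0))) ((λ.λ.1) (λ.0 (λ.λ.0 1)))
  step 1: λ.(λ.λ.1) (λ.0 (λ.λ.0 1)) (λ.(λ.λ.1) (λ.0 (λ.λ.0 1)) (λ.0))
  step 2: λ.(λ.λ.0 (λ.λ.0 1)) (λ.(λ.λ.1) (λ.0 (λ.λ.0 1)) (λ.0))
  step 3: λ.λ.0 (λ.λ.0 1)

Term B:
  start: (λ.(λ.1) 0) (λ.λ.0 (λ.λ.0 1))
  step 1: (λ.λ.λ.0 (λ.λ.0 1)) (λ.λ.0 (λ.λ.0 1))
  step 2: λ.λ.0 (λ.λ.0 1)

Answer: SAME — A ⇓ λ.λ.0 (λ.λ.0 1), B ⇓ λ.λ.0 (λ.λ.0 1)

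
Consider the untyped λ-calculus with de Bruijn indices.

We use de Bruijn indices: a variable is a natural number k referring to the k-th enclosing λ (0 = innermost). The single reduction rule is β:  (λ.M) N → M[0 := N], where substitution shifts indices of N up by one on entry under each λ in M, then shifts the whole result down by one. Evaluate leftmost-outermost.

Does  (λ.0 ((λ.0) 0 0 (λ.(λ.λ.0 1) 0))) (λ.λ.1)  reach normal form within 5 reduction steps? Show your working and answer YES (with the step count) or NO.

  start: (λ.0 ((λ.0) 0 0 (λ.(λ.λ.0 1) 0))) (λ.λ.1)
  [1] (λ.λ.1) ((λ.0) (λ.λ.1) (λ.λ.1) (λ.(λ.λ.0 1) 0))
  [2] λ.(λ.0) (λ.λ.1) (λ.λ.1) (λ.(λ.λ.0 1) 0)
  [3] λ.(λ.λ.1) (λ.λ.1) (λ.(λ.λ.0 1) 0)
  [4] λ.(λ.λ.λ.1) (λ.(λ.λ.0 1) 0)
  [5] λ.λ.λ.1

Answer: YES — reaches normal form λ.λ.λ.1 in 5 ≤ 5 steps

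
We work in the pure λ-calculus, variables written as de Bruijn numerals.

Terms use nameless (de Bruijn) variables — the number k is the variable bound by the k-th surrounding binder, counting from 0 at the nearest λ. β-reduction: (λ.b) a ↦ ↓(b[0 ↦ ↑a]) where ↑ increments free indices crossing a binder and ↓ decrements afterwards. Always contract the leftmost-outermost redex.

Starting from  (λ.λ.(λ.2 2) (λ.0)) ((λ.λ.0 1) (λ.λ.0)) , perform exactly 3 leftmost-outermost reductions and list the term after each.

Answer: after 3 steps: λ.(λ.0 (λ.λ.0)) ((λ.λ.0 1) (λ.λ.0))

Derivation:
  start: (λ.λ.(λ.2 2) (λ.0)) ((λ.λ.0 1) (λ.λ.0))
  step 1: λ.(λ.(λ.λ.0 1) (λ.λ.0) ((λ.λ.0 1) (λ.λ.0))) (λ.0)
  step 2: λ.(λ.λ.0 1) (λ.λ.0) ((λ.λ.0 1) (λ.λ.0))
  step 3: λ.(λ.0 (λ.λ.0)) ((λ.λ.0 1) (λ.λ.0))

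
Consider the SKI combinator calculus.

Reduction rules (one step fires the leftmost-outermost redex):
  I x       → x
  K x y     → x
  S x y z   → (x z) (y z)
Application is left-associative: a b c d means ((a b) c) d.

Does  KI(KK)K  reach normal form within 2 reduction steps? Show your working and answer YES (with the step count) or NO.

  start: KI(KK)K
  [1] IK
  [2] K

Answer: YES — reaches normal form K in 2 ≤ 2 steps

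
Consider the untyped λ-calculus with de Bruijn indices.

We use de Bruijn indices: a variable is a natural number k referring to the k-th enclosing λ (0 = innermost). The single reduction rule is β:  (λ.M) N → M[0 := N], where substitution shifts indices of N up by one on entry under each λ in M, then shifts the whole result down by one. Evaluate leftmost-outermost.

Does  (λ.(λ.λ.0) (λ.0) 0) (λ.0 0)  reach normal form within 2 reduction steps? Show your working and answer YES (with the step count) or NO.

Answer: NO — after 2 steps the term is (λ.0) (λ.0 0), not yet normal

Reduction:
  start: (λ.(λ.λ.0) (λ.0) 0) (λ.0 0)
  step 1: (λ.λ.0) (λ.0) (λ.0 0)
  step 2: (λ.0) (λ.0 0)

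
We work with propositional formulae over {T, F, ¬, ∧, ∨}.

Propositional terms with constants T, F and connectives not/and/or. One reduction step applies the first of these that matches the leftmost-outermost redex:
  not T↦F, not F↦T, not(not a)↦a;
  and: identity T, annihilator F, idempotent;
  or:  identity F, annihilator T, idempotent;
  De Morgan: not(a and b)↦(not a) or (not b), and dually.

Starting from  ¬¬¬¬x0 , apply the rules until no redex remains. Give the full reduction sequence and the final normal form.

Answer: normal form = x0  (in 2 steps)

Derivation:
  start: ¬¬¬¬x0
  step 1: ¬¬x0
  step 2: x0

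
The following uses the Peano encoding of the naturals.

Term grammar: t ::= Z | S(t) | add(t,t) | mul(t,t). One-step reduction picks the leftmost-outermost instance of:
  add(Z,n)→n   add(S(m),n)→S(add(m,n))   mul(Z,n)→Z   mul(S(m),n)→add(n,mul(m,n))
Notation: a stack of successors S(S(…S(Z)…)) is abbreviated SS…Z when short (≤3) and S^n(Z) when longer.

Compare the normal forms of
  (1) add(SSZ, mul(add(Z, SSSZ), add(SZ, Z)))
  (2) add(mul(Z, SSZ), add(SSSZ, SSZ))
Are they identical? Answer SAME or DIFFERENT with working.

Answer: SAME — A ⇓ S^5(Z), B ⇓ S^5(Z)

Working:
Term A:
  start: add(SSZ, mul(add(Z, SSSZ), add(SZ, Z)))
  step 1: S(add(SZ, mul(add(Z, SSSZ), add(SZ, Z))))
  step 2: S(S(add(Z, mul(add(Z, SSSZ), add(SZ, Z)))))
  step 3: S(S(mul(add(Z, SSSZ), add(SZ, Z))))
  step 4: S(S(mul(SSSZ, add(SZ, Z))))
  step 5: S(S(add(add(SZ, Z), mul(SSZ, add(SZ, Z)))))
  step 6: S(S(add(S(add(Z, Z)), mul(SSZ, add(SZ, Z)))))
  step 7: S(S(S(add(add(Z, Z), mul(SSZ, add(SZ, Z))))))
  step 8: S(S(S(add(Z, mul(SSZ, add(SZ, Z))))))
  step 9: S(S(S(mul(SSZ, add(SZ, Z)))))
  step 10: S(S(S(add(add(SZ, Z), mul(SZ, add(SZ, Z))))))
  step 11: S(S(S(add(S(add(Z, Z)), mul(SZ, add(SZ, Z))))))
  step 12: S(S(S(S(add(add(Z, Z), mul(SZ, add(SZ, Z)))))))
  step 13: S(S(S(S(add(Z, mul(SZ, add(SZ, Z)))))))
  step 14: S(S(S(S(mul(SZ, add(SZ, Z))))))
  step 15: S(S(S(S(add(add(SZ, Z), mul(Z, add(SZ, Z)))))))
  step 16: S(S(S(S(add(S(add(Z, Z)), mul(Z, add(SZ, Z)))))))
  step 17: S(S(S(S(S(add(add(Z, Z), mul(Z, add(SZ, Z))))))))
  step 18: S(S(S(S(S(add(Z, mul(Z, add(SZ, Z))))))))
  step 19: S(S(S(S(S(mul(Z, add(SZ, Z)))))))
  step 20: S^5(Z)

Term B:
  start: add(mul(Z, SSZ), add(SSSZ, SSZ))
  step 1: add(Z, add(SSSZ, SSZ))
  step 2: add(SSSZ, SSZ)
  step 3: S(add(SSZ, SSZ))
  step 4: S(S(add(SZ, SSZ)))
  step 5: S(S(S(add(Z, SSZ))))
  step 6: S^5(Z)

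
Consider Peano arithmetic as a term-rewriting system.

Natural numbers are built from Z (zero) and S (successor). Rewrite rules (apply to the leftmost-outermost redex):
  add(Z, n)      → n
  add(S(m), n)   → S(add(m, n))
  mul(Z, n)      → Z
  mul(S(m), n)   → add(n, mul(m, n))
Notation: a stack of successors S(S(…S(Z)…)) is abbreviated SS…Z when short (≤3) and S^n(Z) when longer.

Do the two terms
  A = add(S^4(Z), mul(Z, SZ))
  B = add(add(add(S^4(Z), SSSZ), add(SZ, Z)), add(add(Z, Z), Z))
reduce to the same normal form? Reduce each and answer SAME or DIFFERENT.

Answer: DIFFERENT — A ⇓ S^4(Z), B ⇓ S^8(Z)

Working:
Term A:
  start: add(S^4(Z), mul(Z, SZ))
  step 1: S(add(SSSZ, mul(Z, SZ)))
  step 2: S(S(add(SSZ, mul(Z, SZ))))
  step 3: S(S(S(add(SZ, mul(Z, SZ)))))
  step 4: S(S(S(S(add(Z, mul(Z, SZ))))))
  step 5: S(S(S(S(mul(Z, SZ)))))
  step 6: S^4(Z)

Term B:
  start: add(add(add(S^4(Z), SSSZ), add(SZ, Z)), add(add(Z, Z), Z))
  step 1: add(add(S(add(SSSZ, SSSZ)), add(SZ, Z)), add(add(Z, Z), Z))
  step 2: add(S(add(add(SSSZ, SSSZ), add(SZ, Z))), add(add(Z, Z), Z))
  step 3: S(add(add(add(SSSZ, SSSZ), add(SZ, Z)), add(add(Z, Z), Z)))
  step 4: S(add(add(S(add(SSZ, SSSZ)), add(SZ, Z)), add(add(Z, Z), Z)))
  step 5: S(add(S(add(add(SSZ, SSSZ), add(SZ, Z))), add(add(Z, Z), Z)))
  step 6: S(S(add(add(add(SSZ, SSSZ), add(SZ, Z)), add(add(Z, Z), Z))))
  step 7: S(S(add(add(S(add(SZ, SSSZ)), add(SZ, Z)), add(add(Z, Z), Z))))
  step 8: S(S(add(S(add(add(SZ, SSSZ), add(SZ, Z))), add(add(Z, Z), Z))))
  step 9: S(S(S(add(add(add(SZ, SSSZ), add(SZ, Z)), add(add(Z, Z), Z)))))
  step 10: S(S(S(add(add(S(add(Z, SSSZ)), add(SZ, Z)), add(add(Z, Z), Z)))))
  step 11: S(S(S(add(S(add(add(Z, SSSZ), add(SZ, Z))), add(add(Z, Z), Z)))))
  step 12: S(S(S(S(add(add(add(Z, SSSZ), add(SZ, Z)), add(add(Z, Z), Z))))))
  step 13: S(S(S(S(add(add(SSSZ, add(SZ, Z)), add(add(Z, Z), Z))))))
  step 14: S(S(S(S(add(S(add(SSZ, add(SZ, Z))), add(add(Z, Z), Z))))))
  step 15: S(S(S(S(S(add(add(SSZ, add(SZ, Z)), add(add(Z, Z), Z)))))))
  step 16: S(S(S(S(S(add(S(add(SZ, add(SZ, Z))), add(add(Z, Z), Z)))))))
  step 17: S(S(S(S(S(S(add(add(SZ, add(SZ, Z)), add(add(Z, Z), Z))))))))
  step 18: S(S(S(S(S(S(add(S(add(Z, add(SZ, Z))), add(add(Z, Z), Z))))))))
  step 19: S(S(S(S(S(S(S(add(add(Z, add(SZ, Z)), add(add(Z, Z), Z)))))))))
  step 20: S(S(S(S(S(S(S(add(add(SZ, Z), add(add(Z, Z), Z)))))))))
  step 21: S(S(S(S(S(S(S(add(S(add(Z, Z)), add(add(Z, Z), Z)))))))))
  step 22: S(S(S(S(S(S(S(S(add(add(Z, Z), add(add(Z, Z), Z))))))))))
  step 23: S(S(S(S(S(S(S(S(add(Z, add(add(Z, Z), Z))))))))))
  step 24: S(S(S(S(S(S(S(S(add(add(Z, Z), Z)))))))))
  step 25: S(S(S(S(S(S(S(S(add(Z, Z)))))))))
  step 26: S^8(Z)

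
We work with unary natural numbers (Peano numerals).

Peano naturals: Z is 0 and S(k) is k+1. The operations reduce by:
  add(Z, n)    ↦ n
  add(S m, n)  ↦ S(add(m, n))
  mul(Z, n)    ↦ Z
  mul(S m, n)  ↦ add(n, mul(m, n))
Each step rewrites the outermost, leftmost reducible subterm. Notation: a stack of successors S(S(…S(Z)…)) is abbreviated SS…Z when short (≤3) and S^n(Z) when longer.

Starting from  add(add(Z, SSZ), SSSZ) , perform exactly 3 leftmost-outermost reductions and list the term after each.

Answer: after 3 steps: S(S(add(Z, SSSZ)))

Derivation:
  start: add(add(Z, SSZ), SSSZ)
  [1] add(SSZ, SSSZ)
  [2] S(add(SZ, SSSZ))
  [3] S(S(add(Z, SSSZ)))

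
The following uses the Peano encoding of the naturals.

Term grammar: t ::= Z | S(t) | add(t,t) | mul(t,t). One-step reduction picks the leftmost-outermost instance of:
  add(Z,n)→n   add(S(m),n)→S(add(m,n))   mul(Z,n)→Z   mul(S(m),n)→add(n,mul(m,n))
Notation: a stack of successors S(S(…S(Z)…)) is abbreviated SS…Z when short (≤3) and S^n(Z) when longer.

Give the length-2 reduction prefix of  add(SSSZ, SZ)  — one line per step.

  start: add(SSSZ, SZ)
  step 1: S(add(SSZ, SZ))
  step 2: S(S(add(SZ, SZ)))

Answer: after 2 steps: S(S(add(SZ, SZ)))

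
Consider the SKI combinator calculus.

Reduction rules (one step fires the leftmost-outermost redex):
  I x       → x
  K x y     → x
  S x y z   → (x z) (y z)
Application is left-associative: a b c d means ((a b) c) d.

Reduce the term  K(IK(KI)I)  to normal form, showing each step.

  start: K(IK(KI)I)
  →1  K(K(KI)I)
  →2  K(KI)

Answer: normal form = K(KI)  (in 2 steps)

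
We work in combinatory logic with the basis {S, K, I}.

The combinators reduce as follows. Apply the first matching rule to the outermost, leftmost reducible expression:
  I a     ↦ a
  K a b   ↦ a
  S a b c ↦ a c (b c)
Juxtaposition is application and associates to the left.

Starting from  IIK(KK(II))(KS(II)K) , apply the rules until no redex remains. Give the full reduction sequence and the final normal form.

  start: IIK(KK(II))(KS(II)K)
  →1  IK(KK(II))(KS(II)K)
  →2  K(KK(II))(KS(II)K)
  →3  KK(II)
  →4  K

Answer: normal form = K  (in 4 steps)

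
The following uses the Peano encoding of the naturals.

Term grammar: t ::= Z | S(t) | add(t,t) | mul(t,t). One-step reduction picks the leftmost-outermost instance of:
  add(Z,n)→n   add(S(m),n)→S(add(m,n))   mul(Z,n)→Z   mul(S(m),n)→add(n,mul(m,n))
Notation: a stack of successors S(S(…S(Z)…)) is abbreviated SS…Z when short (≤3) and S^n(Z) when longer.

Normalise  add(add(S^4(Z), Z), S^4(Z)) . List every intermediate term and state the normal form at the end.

Answer: normal form = S^8(Z)  (in 10 steps)

Reduction:
  start: add(add(S^4(Z), Z), S^4(Z))
  step 1: add(S(add(SSSZ, Z)), S^4(Z))
  step 2: S(add(add(SSSZ, Z), S^4(Z)))
  step 3: S(add(S(add(SSZ, Z)), S^4(Z)))
  step 4: S(S(add(add(SSZ, Z), S^4(Z))))
  step 5: S(S(add(S(add(SZ, Z)), S^4(Z))))
  step 6: S(S(S(add(add(SZ, Z), S^4(Z)))))
  step 7: S(S(S(add(S(add(Z, Z)), S^4(Z)))))
  step 8: S(S(S(S(add(add(Z, Z), S^4(Z))))))
  step 9: S(S(S(S(add(Z, S^4(Z))))))
  step 10: S^8(Z)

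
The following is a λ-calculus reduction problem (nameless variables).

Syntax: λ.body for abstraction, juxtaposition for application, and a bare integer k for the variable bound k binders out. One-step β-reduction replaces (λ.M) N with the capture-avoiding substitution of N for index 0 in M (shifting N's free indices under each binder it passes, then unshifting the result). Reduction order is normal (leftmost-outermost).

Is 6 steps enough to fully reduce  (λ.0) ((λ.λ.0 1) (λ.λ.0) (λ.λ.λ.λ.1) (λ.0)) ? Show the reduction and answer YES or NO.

  start: (λ.0) ((λ.λ.0 1) (λ.λ.0) (λ.λ.λ.λ.1) (λ.0))
  step 1: (λ.λ.0 1) (λ.λ.0) (λ.λ.λ.λ.1) (λ.0)
  step 2: (λ.0 (λ.λ.0)) (λ.λ.λ.λ.1) (λ.0)
  step 3: (λ.λ.λ.λ.1) (λ.λ.0) (λ.0)
  step 4: (λ.λ.λ.1) (λ.0)
  step 5: λ.λ.1

Answer: YES — reaches normal form λ.λ.1 in 5 ≤ 6 steps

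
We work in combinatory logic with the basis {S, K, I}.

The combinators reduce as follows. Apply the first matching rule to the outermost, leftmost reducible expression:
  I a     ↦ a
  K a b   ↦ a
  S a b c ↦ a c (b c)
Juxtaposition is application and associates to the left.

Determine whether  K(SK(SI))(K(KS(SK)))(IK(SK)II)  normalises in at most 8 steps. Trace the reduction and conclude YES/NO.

Answer: YES — reaches normal form SKI in 5 ≤ 8 steps

Derivation:
  start: K(SK(SI))(K(KS(SK)))(IK(SK)II)
  step 1: SK(SI)(IK(SK)II)
  step 2: K(IK(SK)II)(SI(IK(SK)II))
  step 3: IK(SK)II
  step 4: K(SK)II
  step 5: SKI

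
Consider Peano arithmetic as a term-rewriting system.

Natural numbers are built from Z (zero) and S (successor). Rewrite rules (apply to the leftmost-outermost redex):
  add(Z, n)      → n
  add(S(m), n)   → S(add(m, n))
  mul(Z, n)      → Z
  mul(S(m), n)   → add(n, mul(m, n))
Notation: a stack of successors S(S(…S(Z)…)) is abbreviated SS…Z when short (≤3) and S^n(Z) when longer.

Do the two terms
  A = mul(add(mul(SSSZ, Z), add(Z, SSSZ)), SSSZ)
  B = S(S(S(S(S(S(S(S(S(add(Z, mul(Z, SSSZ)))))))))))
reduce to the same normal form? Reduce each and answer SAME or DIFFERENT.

Answer: SAME — A ⇓ S^9(Z), B ⇓ S^9(Z)

Working:
Term A:
  start: mul(add(mul(SSSZ, Z), add(Z, SSSZ)), SSSZ)
  →1  mul(add(add(Z, mul(SSZ, Z)), add(Z, SSSZ)), SSSZ)
  →2  mul(add(mul(SSZ, Z), add(Z, SSSZ)), SSSZ)
  →3  mul(add(add(Z, mul(SZ, Z)), add(Z, SSSZ)), SSSZ)
  →4  mul(add(mul(SZ, Z), add(Z, SSSZ)), SSSZ)
  →5  mul(add(add(Z, mul(Z, Z)), add(Z, SSSZ)), SSSZ)
  →6  mul(add(mul(Z, Z), add(Z, SSSZ)), SSSZ)
  →7  mul(add(Z, add(Z, SSSZ)), SSSZ)
  →8  mul(add(Z, SSSZ), SSSZ)
  →9  mul(SSSZ, SSSZ)
  →10  add(SSSZ, mul(SSZ, SSSZ))
  →11  S(add(SSZ, mul(SSZ, SSSZ)))
  →12  S(S(add(SZ, mul(SSZ, SSSZ))))
  →13  S(S(S(add(Z, mul(SSZ, SSSZ)))))
  →14  S(S(S(mul(SSZ, SSSZ))))
  →15  S(S(S(add(SSSZ, mul(SZ, SSSZ)))))
  →16  S(S(S(S(add(SSZ, mul(SZ, SSSZ))))))
  →17  S(S(S(S(S(add(SZ, mul(SZ, SSSZ)))))))
  →18  S(S(S(S(S(S(add(Z, mul(SZ, SSSZ))))))))
  →19  S(S(S(S(S(S(mul(SZ, SSSZ)))))))
  →20  S(S(S(S(S(S(add(SSSZ, mul(Z, SSSZ))))))))
  →21  S(S(S(S(S(S(S(add(SSZ, mul(Z, SSSZ)))))))))
  →22  S(S(S(S(S(S(S(S(add(SZ, mul(Z, SSSZ))))))))))
  →23  S(S(S(S(S(S(S(S(S(add(Z, mul(Z, SSSZ)))))))))))
  →24  S(S(S(S(S(S(S(S(S(mul(Z, SSSZ))))))))))
  →25  S^9(Z)

Term B:
  start: S(S(S(S(S(S(S(S(S(add(Z, mul(Z, SSSZ)))))))))))
  →1  S(S(S(S(S(S(S(S(S(mul(Z, SSSZ))))))))))
  →2  S^9(Z)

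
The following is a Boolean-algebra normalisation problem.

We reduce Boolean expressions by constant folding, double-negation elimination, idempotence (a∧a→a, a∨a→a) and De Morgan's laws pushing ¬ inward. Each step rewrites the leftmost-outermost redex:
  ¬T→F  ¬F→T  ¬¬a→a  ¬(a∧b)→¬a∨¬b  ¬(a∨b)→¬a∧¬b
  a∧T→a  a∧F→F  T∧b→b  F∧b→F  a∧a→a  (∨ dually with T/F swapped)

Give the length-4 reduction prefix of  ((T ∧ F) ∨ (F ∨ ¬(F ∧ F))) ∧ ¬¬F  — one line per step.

  start: ((T ∧ F) ∨ (F ∨ ¬(F ∧ F))) ∧ ¬¬F
  [1] (F ∨ (F ∨ ¬(F ∧ F))) ∧ ¬¬F
  [2] (F ∨ ¬(F ∧ F)) ∧ ¬¬F
  [3] ¬(F ∧ F) ∧ ¬¬F
  [4] (¬F ∨ ¬F) ∧ ¬¬F

Answer: after 4 steps: (¬F ∨ ¬F) ∧ ¬¬F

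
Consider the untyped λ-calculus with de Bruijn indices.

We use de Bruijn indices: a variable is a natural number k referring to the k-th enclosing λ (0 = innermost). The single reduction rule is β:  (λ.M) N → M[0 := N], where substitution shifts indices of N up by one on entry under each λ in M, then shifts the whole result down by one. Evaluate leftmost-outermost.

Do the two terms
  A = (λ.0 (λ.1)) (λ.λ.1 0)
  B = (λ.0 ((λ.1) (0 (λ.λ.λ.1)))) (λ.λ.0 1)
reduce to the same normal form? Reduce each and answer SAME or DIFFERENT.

Answer: DIFFERENT — A ⇓ λ.λ.λ.1 0, B ⇓ λ.0 (λ.λ.0 1)

Working:
Term A:
  start: (λ.0 (λ.1)) (λ.λ.1 0)
  [1] (λ.λ.1 0) (λ.λ.λ.1 0)
  [2] λ.(λ.λ.λ.1 0) 0
  [3] λ.λ.λ.1 0

Term B:
  start: (λ.0 ((λ.1) (0 (λ.λ.λ.1)))) (λ.λ.0 1)
  [1] (λ.λ.0 1) ((λ.λ.λ.0 1) ((λ.λ.0 1) (λ.λ.λ.1)))
  [2] λ.0 ((λ.λ.λ.0 1) ((λ.λ.0 1) (λ.λ.λ.1)))
  [3] λ.0 (λ.λ.0 1)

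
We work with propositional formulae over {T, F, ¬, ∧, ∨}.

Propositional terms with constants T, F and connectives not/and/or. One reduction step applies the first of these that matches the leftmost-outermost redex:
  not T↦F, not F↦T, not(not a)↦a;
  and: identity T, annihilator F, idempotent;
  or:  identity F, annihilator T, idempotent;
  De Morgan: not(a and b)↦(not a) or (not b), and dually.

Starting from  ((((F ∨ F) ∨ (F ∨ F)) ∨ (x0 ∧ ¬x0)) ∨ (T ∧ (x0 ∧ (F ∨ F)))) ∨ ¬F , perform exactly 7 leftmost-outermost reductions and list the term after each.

  start: ((((F ∨ F) ∨ (F ∨ F)) ∨ (x0 ∧ ¬x0)) ∨ (T ∧ (x0 ∧ (F ∨ F)))) ∨ ¬F
  →1  (((F ∨ F) ∨ (x0 ∧ ¬x0)) ∨ (T ∧ (x0 ∧ (F ∨ F)))) ∨ ¬F
  →2  ((F ∨ (x0 ∧ ¬x0)) ∨ (T ∧ (x0 ∧ (F ∨ F)))) ∨ ¬F
  →3  ((x0 ∧ ¬x0) ∨ (T ∧ (x0 ∧ (F ∨ F)))) ∨ ¬F
  →4  ((x0 ∧ ¬x0) ∨ (x0 ∧ (F ∨ F))) ∨ ¬F
  →5  ((x0 ∧ ¬x0) ∨ (x0 ∧ F)) ∨ ¬F
  →6  ((x0 ∧ ¬x0) ∨ F) ∨ ¬F
  →7  (x0 ∧ ¬x0) ∨ ¬F

Answer: after 7 steps: (x0 ∧ ¬x0) ∨ ¬F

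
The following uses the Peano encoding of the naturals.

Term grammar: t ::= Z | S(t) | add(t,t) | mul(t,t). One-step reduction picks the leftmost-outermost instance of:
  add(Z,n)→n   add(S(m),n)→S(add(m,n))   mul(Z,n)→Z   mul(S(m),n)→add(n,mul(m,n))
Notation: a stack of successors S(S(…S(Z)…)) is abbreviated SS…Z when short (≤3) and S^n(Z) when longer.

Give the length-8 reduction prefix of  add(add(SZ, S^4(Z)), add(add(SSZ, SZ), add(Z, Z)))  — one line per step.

  start: add(add(SZ, S^4(Z)), add(add(SSZ, SZ), add(Z, Z)))
  step 1: add(S(add(Z, S^4(Z))), add(add(SSZ, SZ), add(Z, Z)))
  step 2: S(add(add(Z, S^4(Z)), add(add(SSZ, SZ), add(Z, Z))))
  step 3: S(add(S^4(Z), add(add(SSZ, SZ), add(Z, Z))))
  step 4: S(S(add(SSSZ, add(add(SSZ, SZ), add(Z, Z)))))
  step 5: S(S(S(add(SSZ, add(add(SSZ, SZ), add(Z, Z))))))
  step 6: S(S(S(S(add(SZ, add(add(SSZ, SZ), add(Z, Z)))))))
  step 7: S(S(S(S(S(add(Z, add(add(SSZ, SZ), add(Z, Z))))))))
  step 8: S(S(S(S(S(add(add(SSZ, SZ), add(Z, Z)))))))

Answer: after 8 steps: S(S(S(S(S(add(add(SSZ, SZ), add(Z, Z)))))))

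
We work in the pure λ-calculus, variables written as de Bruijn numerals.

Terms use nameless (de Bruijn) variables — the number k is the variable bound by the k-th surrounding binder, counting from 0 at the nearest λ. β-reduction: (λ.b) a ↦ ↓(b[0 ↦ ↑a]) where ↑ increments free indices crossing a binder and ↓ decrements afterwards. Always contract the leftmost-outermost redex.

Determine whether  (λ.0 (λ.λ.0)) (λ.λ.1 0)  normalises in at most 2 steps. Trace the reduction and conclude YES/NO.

  start: (λ.0 (λ.λ.0)) (λ.λ.1 0)
  →1  (λ.λ.1 0) (λ.λ.0)
  →2  λ.(λ.λ.0) 0

Answer: NO — after 2 steps the term is λ.(λ.λ.0) 0, not yet normal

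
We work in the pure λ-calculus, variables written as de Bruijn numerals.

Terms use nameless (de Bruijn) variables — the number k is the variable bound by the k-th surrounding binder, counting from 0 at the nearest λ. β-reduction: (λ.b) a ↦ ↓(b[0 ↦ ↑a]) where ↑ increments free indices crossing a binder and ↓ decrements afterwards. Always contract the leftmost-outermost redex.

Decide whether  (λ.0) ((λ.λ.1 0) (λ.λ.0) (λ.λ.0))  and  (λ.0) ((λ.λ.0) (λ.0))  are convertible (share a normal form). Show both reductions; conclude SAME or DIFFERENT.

Answer: SAME — A ⇓ λ.0, B ⇓ λ.0

Working:
Term A:
  start: (λ.0) ((λ.λ.1 0) (λ.λ.0) (λ.λ.0))
  [1] (λ.λ.1 0) (λ.λ.0) (λ.λ.0)
  [2] (λ.(λ.λ.0) 0) (λ.λ.0)
  [3] (λ.λ.0) (λ.λ.0)
  [4] λ.0

Term B:
  start: (λ.0) ((λ.λ.0) (λ.0))
  [1] (λ.λ.0) (λ.0)
  [2] λ.0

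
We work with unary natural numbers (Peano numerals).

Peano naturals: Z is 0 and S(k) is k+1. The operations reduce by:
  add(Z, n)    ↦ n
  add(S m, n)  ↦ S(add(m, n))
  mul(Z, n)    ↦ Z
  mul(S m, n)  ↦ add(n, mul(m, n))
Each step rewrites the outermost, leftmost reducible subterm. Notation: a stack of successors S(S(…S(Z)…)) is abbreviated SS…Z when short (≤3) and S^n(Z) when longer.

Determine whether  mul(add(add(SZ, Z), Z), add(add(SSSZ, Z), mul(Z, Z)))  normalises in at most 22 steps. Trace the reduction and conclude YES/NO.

Answer: YES — reaches normal form SSSZ in 19 ≤ 22 steps

Working:
  start: mul(add(add(SZ, Z), Z), add(add(SSSZ, Z), mul(Z, Z)))
  →1  mul(add(S(add(Z, Z)), Z), add(add(SSSZ, Z), mul(Z, Z)))
  →2  mul(S(add(add(Z, Z), Z)), add(add(SSSZ, Z), mul(Z, Z)))
  →3  add(add(add(SSSZ, Z), mul(Z, Z)), mul(add(add(Z, Z), Z), add(add(SSSZ, Z), mul(Z, Z))))
  →4  add(add(S(add(SSZ, Z)), mul(Z, Z)), mul(add(add(Z, Z), Z), add(add(SSSZ, Z), mul(Z, Z))))
  →5  add(S(add(add(SSZ, Z), mul(Z, Z))), mul(add(add(Z, Z), Z), add(add(SSSZ, Z), mul(Z, Z))))
  →6  S(add(add(add(SSZ, Z), mul(Z, Z)), mul(add(add(Z, Z), Z), add(add(SSSZ, Z), mul(Z, Z)))))
  →7  S(add(add(S(add(SZ, Z)), mul(Z, Z)), mul(add(add(Z, Z), Z), add(add(SSSZ, Z), mul(Z, Z)))))
  →8  S(add(S(add(add(SZ, Z), mul(Z, Z))), mul(add(add(Z, Z), Z), add(add(SSSZ, Z), mul(Z, Z)))))
  →9  S(S(add(add(add(SZ, Z), mul(Z, Z)), mul(add(add(Z, Z), Z), add(add(SSSZ, Z), mul(Z, Z))))))
  →10  S(S(add(add(S(add(Z, Z)), mul(Z, Z)), mul(add(add(Z, Z), Z), add(add(SSSZ, Z), mul(Z, Z))))))
  →11  S(S(add(S(add(add(Z, Z), mul(Z, Z))), mul(add(add(Z, Z), Z), add(add(SSSZ, Z), mul(Z, Z))))))
  →12  S(S(S(add(add(add(Z, Z), mul(Z, Z)), mul(add(add(Z, Z), Z), add(add(SSSZ, Z), mul(Z, Z)))))))
  →13  S(S(S(add(add(Z, mul(Z, Z)), mul(add(add(Z, Z), Z), add(add(SSSZ, Z), mul(Z, Z)))))))
  →14  S(S(S(add(mul(Z, Z), mul(add(add(Z, Z), Z), add(add(SSSZ, Z), mul(Z, Z)))))))
  →15  S(S(S(add(Z, mul(add(add(Z, Z), Z), add(add(SSSZ, Z), mul(Z, Z)))))))
  →16  S(S(S(mul(add(add(Z, Z), Z), add(add(SSSZ, Z), mul(Z, Z))))))
  →17  S(S(S(mul(add(Z, Z), add(add(SSSZ, Z), mul(Z, Z))))))
  →18  S(S(S(mul(Z, add(add(SSSZ, Z), mul(Z, Z))))))
  →19  SSSZ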